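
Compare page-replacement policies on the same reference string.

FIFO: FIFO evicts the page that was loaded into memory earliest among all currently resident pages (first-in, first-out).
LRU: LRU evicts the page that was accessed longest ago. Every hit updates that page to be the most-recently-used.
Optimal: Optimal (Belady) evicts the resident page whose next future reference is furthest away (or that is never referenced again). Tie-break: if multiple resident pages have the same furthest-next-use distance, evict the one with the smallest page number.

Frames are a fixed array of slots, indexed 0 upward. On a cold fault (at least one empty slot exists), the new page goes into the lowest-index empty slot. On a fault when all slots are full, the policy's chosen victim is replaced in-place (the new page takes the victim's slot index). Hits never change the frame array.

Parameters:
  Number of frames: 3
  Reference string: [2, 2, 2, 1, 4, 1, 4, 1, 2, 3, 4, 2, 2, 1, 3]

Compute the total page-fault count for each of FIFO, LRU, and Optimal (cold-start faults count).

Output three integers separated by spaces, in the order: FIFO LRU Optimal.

Answer: 6 7 5

Derivation:
--- FIFO ---
  step 0: ref 2 -> FAULT, frames=[2,-,-] (faults so far: 1)
  step 1: ref 2 -> HIT, frames=[2,-,-] (faults so far: 1)
  step 2: ref 2 -> HIT, frames=[2,-,-] (faults so far: 1)
  step 3: ref 1 -> FAULT, frames=[2,1,-] (faults so far: 2)
  step 4: ref 4 -> FAULT, frames=[2,1,4] (faults so far: 3)
  step 5: ref 1 -> HIT, frames=[2,1,4] (faults so far: 3)
  step 6: ref 4 -> HIT, frames=[2,1,4] (faults so far: 3)
  step 7: ref 1 -> HIT, frames=[2,1,4] (faults so far: 3)
  step 8: ref 2 -> HIT, frames=[2,1,4] (faults so far: 3)
  step 9: ref 3 -> FAULT, evict 2, frames=[3,1,4] (faults so far: 4)
  step 10: ref 4 -> HIT, frames=[3,1,4] (faults so far: 4)
  step 11: ref 2 -> FAULT, evict 1, frames=[3,2,4] (faults so far: 5)
  step 12: ref 2 -> HIT, frames=[3,2,4] (faults so far: 5)
  step 13: ref 1 -> FAULT, evict 4, frames=[3,2,1] (faults so far: 6)
  step 14: ref 3 -> HIT, frames=[3,2,1] (faults so far: 6)
  FIFO total faults: 6
--- LRU ---
  step 0: ref 2 -> FAULT, frames=[2,-,-] (faults so far: 1)
  step 1: ref 2 -> HIT, frames=[2,-,-] (faults so far: 1)
  step 2: ref 2 -> HIT, frames=[2,-,-] (faults so far: 1)
  step 3: ref 1 -> FAULT, frames=[2,1,-] (faults so far: 2)
  step 4: ref 4 -> FAULT, frames=[2,1,4] (faults so far: 3)
  step 5: ref 1 -> HIT, frames=[2,1,4] (faults so far: 3)
  step 6: ref 4 -> HIT, frames=[2,1,4] (faults so far: 3)
  step 7: ref 1 -> HIT, frames=[2,1,4] (faults so far: 3)
  step 8: ref 2 -> HIT, frames=[2,1,4] (faults so far: 3)
  step 9: ref 3 -> FAULT, evict 4, frames=[2,1,3] (faults so far: 4)
  step 10: ref 4 -> FAULT, evict 1, frames=[2,4,3] (faults so far: 5)
  step 11: ref 2 -> HIT, frames=[2,4,3] (faults so far: 5)
  step 12: ref 2 -> HIT, frames=[2,4,3] (faults so far: 5)
  step 13: ref 1 -> FAULT, evict 3, frames=[2,4,1] (faults so far: 6)
  step 14: ref 3 -> FAULT, evict 4, frames=[2,3,1] (faults so far: 7)
  LRU total faults: 7
--- Optimal ---
  step 0: ref 2 -> FAULT, frames=[2,-,-] (faults so far: 1)
  step 1: ref 2 -> HIT, frames=[2,-,-] (faults so far: 1)
  step 2: ref 2 -> HIT, frames=[2,-,-] (faults so far: 1)
  step 3: ref 1 -> FAULT, frames=[2,1,-] (faults so far: 2)
  step 4: ref 4 -> FAULT, frames=[2,1,4] (faults so far: 3)
  step 5: ref 1 -> HIT, frames=[2,1,4] (faults so far: 3)
  step 6: ref 4 -> HIT, frames=[2,1,4] (faults so far: 3)
  step 7: ref 1 -> HIT, frames=[2,1,4] (faults so far: 3)
  step 8: ref 2 -> HIT, frames=[2,1,4] (faults so far: 3)
  step 9: ref 3 -> FAULT, evict 1, frames=[2,3,4] (faults so far: 4)
  step 10: ref 4 -> HIT, frames=[2,3,4] (faults so far: 4)
  step 11: ref 2 -> HIT, frames=[2,3,4] (faults so far: 4)
  step 12: ref 2 -> HIT, frames=[2,3,4] (faults so far: 4)
  step 13: ref 1 -> FAULT, evict 2, frames=[1,3,4] (faults so far: 5)
  step 14: ref 3 -> HIT, frames=[1,3,4] (faults so far: 5)
  Optimal total faults: 5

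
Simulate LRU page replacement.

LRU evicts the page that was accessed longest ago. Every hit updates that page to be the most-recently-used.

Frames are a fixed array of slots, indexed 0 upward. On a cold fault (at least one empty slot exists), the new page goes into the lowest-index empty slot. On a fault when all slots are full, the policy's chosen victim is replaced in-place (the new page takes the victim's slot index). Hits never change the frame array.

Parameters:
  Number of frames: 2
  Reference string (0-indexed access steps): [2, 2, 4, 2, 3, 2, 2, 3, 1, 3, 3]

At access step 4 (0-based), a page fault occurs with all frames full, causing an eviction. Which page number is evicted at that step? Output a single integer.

Answer: 4

Derivation:
Step 0: ref 2 -> FAULT, frames=[2,-]
Step 1: ref 2 -> HIT, frames=[2,-]
Step 2: ref 4 -> FAULT, frames=[2,4]
Step 3: ref 2 -> HIT, frames=[2,4]
Step 4: ref 3 -> FAULT, evict 4, frames=[2,3]
At step 4: evicted page 4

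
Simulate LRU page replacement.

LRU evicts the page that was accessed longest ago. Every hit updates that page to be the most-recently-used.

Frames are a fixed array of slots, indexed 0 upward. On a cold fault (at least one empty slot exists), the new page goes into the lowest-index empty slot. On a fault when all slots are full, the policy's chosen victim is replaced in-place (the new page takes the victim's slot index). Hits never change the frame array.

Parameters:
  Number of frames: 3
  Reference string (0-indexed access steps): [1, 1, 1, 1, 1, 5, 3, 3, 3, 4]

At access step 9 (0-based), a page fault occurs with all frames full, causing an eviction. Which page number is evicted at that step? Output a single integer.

Step 0: ref 1 -> FAULT, frames=[1,-,-]
Step 1: ref 1 -> HIT, frames=[1,-,-]
Step 2: ref 1 -> HIT, frames=[1,-,-]
Step 3: ref 1 -> HIT, frames=[1,-,-]
Step 4: ref 1 -> HIT, frames=[1,-,-]
Step 5: ref 5 -> FAULT, frames=[1,5,-]
Step 6: ref 3 -> FAULT, frames=[1,5,3]
Step 7: ref 3 -> HIT, frames=[1,5,3]
Step 8: ref 3 -> HIT, frames=[1,5,3]
Step 9: ref 4 -> FAULT, evict 1, frames=[4,5,3]
At step 9: evicted page 1

Answer: 1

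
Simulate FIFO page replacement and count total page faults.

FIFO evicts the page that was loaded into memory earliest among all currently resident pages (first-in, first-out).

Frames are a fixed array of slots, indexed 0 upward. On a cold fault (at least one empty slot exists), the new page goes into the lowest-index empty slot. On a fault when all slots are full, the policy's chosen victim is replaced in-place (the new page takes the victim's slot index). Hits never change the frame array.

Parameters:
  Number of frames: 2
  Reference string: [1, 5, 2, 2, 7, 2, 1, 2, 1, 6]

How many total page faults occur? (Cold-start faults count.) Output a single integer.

Answer: 7

Derivation:
Step 0: ref 1 → FAULT, frames=[1,-]
Step 1: ref 5 → FAULT, frames=[1,5]
Step 2: ref 2 → FAULT (evict 1), frames=[2,5]
Step 3: ref 2 → HIT, frames=[2,5]
Step 4: ref 7 → FAULT (evict 5), frames=[2,7]
Step 5: ref 2 → HIT, frames=[2,7]
Step 6: ref 1 → FAULT (evict 2), frames=[1,7]
Step 7: ref 2 → FAULT (evict 7), frames=[1,2]
Step 8: ref 1 → HIT, frames=[1,2]
Step 9: ref 6 → FAULT (evict 1), frames=[6,2]
Total faults: 7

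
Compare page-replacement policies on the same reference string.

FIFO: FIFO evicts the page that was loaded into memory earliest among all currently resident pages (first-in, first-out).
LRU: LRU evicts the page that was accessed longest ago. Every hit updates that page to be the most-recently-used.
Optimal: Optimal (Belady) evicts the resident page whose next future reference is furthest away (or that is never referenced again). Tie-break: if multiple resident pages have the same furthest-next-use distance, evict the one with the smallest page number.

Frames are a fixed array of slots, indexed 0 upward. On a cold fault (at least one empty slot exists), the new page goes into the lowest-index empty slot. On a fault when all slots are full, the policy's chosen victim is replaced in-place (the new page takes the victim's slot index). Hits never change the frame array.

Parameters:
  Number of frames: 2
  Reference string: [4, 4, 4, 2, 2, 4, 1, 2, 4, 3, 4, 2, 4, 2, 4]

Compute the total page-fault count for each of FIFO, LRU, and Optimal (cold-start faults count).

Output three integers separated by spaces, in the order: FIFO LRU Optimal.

--- FIFO ---
  step 0: ref 4 -> FAULT, frames=[4,-] (faults so far: 1)
  step 1: ref 4 -> HIT, frames=[4,-] (faults so far: 1)
  step 2: ref 4 -> HIT, frames=[4,-] (faults so far: 1)
  step 3: ref 2 -> FAULT, frames=[4,2] (faults so far: 2)
  step 4: ref 2 -> HIT, frames=[4,2] (faults so far: 2)
  step 5: ref 4 -> HIT, frames=[4,2] (faults so far: 2)
  step 6: ref 1 -> FAULT, evict 4, frames=[1,2] (faults so far: 3)
  step 7: ref 2 -> HIT, frames=[1,2] (faults so far: 3)
  step 8: ref 4 -> FAULT, evict 2, frames=[1,4] (faults so far: 4)
  step 9: ref 3 -> FAULT, evict 1, frames=[3,4] (faults so far: 5)
  step 10: ref 4 -> HIT, frames=[3,4] (faults so far: 5)
  step 11: ref 2 -> FAULT, evict 4, frames=[3,2] (faults so far: 6)
  step 12: ref 4 -> FAULT, evict 3, frames=[4,2] (faults so far: 7)
  step 13: ref 2 -> HIT, frames=[4,2] (faults so far: 7)
  step 14: ref 4 -> HIT, frames=[4,2] (faults so far: 7)
  FIFO total faults: 7
--- LRU ---
  step 0: ref 4 -> FAULT, frames=[4,-] (faults so far: 1)
  step 1: ref 4 -> HIT, frames=[4,-] (faults so far: 1)
  step 2: ref 4 -> HIT, frames=[4,-] (faults so far: 1)
  step 3: ref 2 -> FAULT, frames=[4,2] (faults so far: 2)
  step 4: ref 2 -> HIT, frames=[4,2] (faults so far: 2)
  step 5: ref 4 -> HIT, frames=[4,2] (faults so far: 2)
  step 6: ref 1 -> FAULT, evict 2, frames=[4,1] (faults so far: 3)
  step 7: ref 2 -> FAULT, evict 4, frames=[2,1] (faults so far: 4)
  step 8: ref 4 -> FAULT, evict 1, frames=[2,4] (faults so far: 5)
  step 9: ref 3 -> FAULT, evict 2, frames=[3,4] (faults so far: 6)
  step 10: ref 4 -> HIT, frames=[3,4] (faults so far: 6)
  step 11: ref 2 -> FAULT, evict 3, frames=[2,4] (faults so far: 7)
  step 12: ref 4 -> HIT, frames=[2,4] (faults so far: 7)
  step 13: ref 2 -> HIT, frames=[2,4] (faults so far: 7)
  step 14: ref 4 -> HIT, frames=[2,4] (faults so far: 7)
  LRU total faults: 7
--- Optimal ---
  step 0: ref 4 -> FAULT, frames=[4,-] (faults so far: 1)
  step 1: ref 4 -> HIT, frames=[4,-] (faults so far: 1)
  step 2: ref 4 -> HIT, frames=[4,-] (faults so far: 1)
  step 3: ref 2 -> FAULT, frames=[4,2] (faults so far: 2)
  step 4: ref 2 -> HIT, frames=[4,2] (faults so far: 2)
  step 5: ref 4 -> HIT, frames=[4,2] (faults so far: 2)
  step 6: ref 1 -> FAULT, evict 4, frames=[1,2] (faults so far: 3)
  step 7: ref 2 -> HIT, frames=[1,2] (faults so far: 3)
  step 8: ref 4 -> FAULT, evict 1, frames=[4,2] (faults so far: 4)
  step 9: ref 3 -> FAULT, evict 2, frames=[4,3] (faults so far: 5)
  step 10: ref 4 -> HIT, frames=[4,3] (faults so far: 5)
  step 11: ref 2 -> FAULT, evict 3, frames=[4,2] (faults so far: 6)
  step 12: ref 4 -> HIT, frames=[4,2] (faults so far: 6)
  step 13: ref 2 -> HIT, frames=[4,2] (faults so far: 6)
  step 14: ref 4 -> HIT, frames=[4,2] (faults so far: 6)
  Optimal total faults: 6

Answer: 7 7 6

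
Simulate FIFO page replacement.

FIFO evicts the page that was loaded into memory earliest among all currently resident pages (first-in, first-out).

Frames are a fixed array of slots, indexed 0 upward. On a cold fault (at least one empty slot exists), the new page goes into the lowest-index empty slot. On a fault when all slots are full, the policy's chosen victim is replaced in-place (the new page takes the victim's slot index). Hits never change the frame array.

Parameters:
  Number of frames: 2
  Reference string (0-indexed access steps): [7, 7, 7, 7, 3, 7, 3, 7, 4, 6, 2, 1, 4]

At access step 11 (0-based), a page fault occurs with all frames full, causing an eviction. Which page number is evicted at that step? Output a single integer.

Answer: 6

Derivation:
Step 0: ref 7 -> FAULT, frames=[7,-]
Step 1: ref 7 -> HIT, frames=[7,-]
Step 2: ref 7 -> HIT, frames=[7,-]
Step 3: ref 7 -> HIT, frames=[7,-]
Step 4: ref 3 -> FAULT, frames=[7,3]
Step 5: ref 7 -> HIT, frames=[7,3]
Step 6: ref 3 -> HIT, frames=[7,3]
Step 7: ref 7 -> HIT, frames=[7,3]
Step 8: ref 4 -> FAULT, evict 7, frames=[4,3]
Step 9: ref 6 -> FAULT, evict 3, frames=[4,6]
Step 10: ref 2 -> FAULT, evict 4, frames=[2,6]
Step 11: ref 1 -> FAULT, evict 6, frames=[2,1]
At step 11: evicted page 6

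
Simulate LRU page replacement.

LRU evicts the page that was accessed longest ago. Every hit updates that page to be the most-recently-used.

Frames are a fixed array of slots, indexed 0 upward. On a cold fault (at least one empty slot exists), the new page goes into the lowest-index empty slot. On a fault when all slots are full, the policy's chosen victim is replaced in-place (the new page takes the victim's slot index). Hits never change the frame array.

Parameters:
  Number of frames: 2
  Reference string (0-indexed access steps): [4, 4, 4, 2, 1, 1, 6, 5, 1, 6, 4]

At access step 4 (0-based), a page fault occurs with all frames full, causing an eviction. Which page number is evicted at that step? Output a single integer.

Step 0: ref 4 -> FAULT, frames=[4,-]
Step 1: ref 4 -> HIT, frames=[4,-]
Step 2: ref 4 -> HIT, frames=[4,-]
Step 3: ref 2 -> FAULT, frames=[4,2]
Step 4: ref 1 -> FAULT, evict 4, frames=[1,2]
At step 4: evicted page 4

Answer: 4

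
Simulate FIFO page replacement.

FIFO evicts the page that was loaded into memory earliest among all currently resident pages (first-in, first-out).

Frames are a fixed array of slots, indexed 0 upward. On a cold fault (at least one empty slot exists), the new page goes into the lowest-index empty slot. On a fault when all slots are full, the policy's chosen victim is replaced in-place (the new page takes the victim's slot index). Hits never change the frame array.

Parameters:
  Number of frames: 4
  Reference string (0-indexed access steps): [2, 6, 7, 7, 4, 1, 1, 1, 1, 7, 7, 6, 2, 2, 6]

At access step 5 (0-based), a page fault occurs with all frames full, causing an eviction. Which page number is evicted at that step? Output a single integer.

Step 0: ref 2 -> FAULT, frames=[2,-,-,-]
Step 1: ref 6 -> FAULT, frames=[2,6,-,-]
Step 2: ref 7 -> FAULT, frames=[2,6,7,-]
Step 3: ref 7 -> HIT, frames=[2,6,7,-]
Step 4: ref 4 -> FAULT, frames=[2,6,7,4]
Step 5: ref 1 -> FAULT, evict 2, frames=[1,6,7,4]
At step 5: evicted page 2

Answer: 2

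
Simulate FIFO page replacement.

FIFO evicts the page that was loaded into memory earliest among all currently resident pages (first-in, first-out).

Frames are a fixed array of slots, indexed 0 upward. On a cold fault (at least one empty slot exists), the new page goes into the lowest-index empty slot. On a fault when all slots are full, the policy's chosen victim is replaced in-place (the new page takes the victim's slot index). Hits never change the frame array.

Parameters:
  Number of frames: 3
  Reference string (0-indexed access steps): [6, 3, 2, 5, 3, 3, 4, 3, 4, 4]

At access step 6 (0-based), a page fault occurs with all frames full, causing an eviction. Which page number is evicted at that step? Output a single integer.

Answer: 3

Derivation:
Step 0: ref 6 -> FAULT, frames=[6,-,-]
Step 1: ref 3 -> FAULT, frames=[6,3,-]
Step 2: ref 2 -> FAULT, frames=[6,3,2]
Step 3: ref 5 -> FAULT, evict 6, frames=[5,3,2]
Step 4: ref 3 -> HIT, frames=[5,3,2]
Step 5: ref 3 -> HIT, frames=[5,3,2]
Step 6: ref 4 -> FAULT, evict 3, frames=[5,4,2]
At step 6: evicted page 3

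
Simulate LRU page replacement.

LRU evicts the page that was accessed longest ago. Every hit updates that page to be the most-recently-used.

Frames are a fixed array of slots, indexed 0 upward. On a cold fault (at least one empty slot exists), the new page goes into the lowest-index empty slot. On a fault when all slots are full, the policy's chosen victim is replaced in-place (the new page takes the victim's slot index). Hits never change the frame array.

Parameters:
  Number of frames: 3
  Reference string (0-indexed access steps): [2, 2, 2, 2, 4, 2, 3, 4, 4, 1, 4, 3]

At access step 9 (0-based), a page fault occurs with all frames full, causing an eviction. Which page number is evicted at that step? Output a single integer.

Answer: 2

Derivation:
Step 0: ref 2 -> FAULT, frames=[2,-,-]
Step 1: ref 2 -> HIT, frames=[2,-,-]
Step 2: ref 2 -> HIT, frames=[2,-,-]
Step 3: ref 2 -> HIT, frames=[2,-,-]
Step 4: ref 4 -> FAULT, frames=[2,4,-]
Step 5: ref 2 -> HIT, frames=[2,4,-]
Step 6: ref 3 -> FAULT, frames=[2,4,3]
Step 7: ref 4 -> HIT, frames=[2,4,3]
Step 8: ref 4 -> HIT, frames=[2,4,3]
Step 9: ref 1 -> FAULT, evict 2, frames=[1,4,3]
At step 9: evicted page 2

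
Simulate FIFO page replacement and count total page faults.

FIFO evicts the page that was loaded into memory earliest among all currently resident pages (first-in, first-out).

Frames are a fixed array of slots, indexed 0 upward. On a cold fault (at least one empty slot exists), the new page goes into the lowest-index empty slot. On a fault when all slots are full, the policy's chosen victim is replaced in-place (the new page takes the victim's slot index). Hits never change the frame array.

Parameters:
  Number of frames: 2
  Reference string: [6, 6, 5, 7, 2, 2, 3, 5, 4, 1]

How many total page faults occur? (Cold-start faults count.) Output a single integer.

Answer: 8

Derivation:
Step 0: ref 6 → FAULT, frames=[6,-]
Step 1: ref 6 → HIT, frames=[6,-]
Step 2: ref 5 → FAULT, frames=[6,5]
Step 3: ref 7 → FAULT (evict 6), frames=[7,5]
Step 4: ref 2 → FAULT (evict 5), frames=[7,2]
Step 5: ref 2 → HIT, frames=[7,2]
Step 6: ref 3 → FAULT (evict 7), frames=[3,2]
Step 7: ref 5 → FAULT (evict 2), frames=[3,5]
Step 8: ref 4 → FAULT (evict 3), frames=[4,5]
Step 9: ref 1 → FAULT (evict 5), frames=[4,1]
Total faults: 8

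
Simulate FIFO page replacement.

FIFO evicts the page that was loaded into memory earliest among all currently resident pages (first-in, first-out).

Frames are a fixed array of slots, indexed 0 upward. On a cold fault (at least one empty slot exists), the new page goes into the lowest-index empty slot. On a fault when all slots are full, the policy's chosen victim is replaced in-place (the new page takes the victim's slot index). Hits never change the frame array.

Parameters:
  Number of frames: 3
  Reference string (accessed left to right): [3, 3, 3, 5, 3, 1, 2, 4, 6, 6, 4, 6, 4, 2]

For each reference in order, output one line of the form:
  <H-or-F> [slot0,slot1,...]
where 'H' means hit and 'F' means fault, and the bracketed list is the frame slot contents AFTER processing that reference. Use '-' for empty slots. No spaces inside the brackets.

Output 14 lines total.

F [3,-,-]
H [3,-,-]
H [3,-,-]
F [3,5,-]
H [3,5,-]
F [3,5,1]
F [2,5,1]
F [2,4,1]
F [2,4,6]
H [2,4,6]
H [2,4,6]
H [2,4,6]
H [2,4,6]
H [2,4,6]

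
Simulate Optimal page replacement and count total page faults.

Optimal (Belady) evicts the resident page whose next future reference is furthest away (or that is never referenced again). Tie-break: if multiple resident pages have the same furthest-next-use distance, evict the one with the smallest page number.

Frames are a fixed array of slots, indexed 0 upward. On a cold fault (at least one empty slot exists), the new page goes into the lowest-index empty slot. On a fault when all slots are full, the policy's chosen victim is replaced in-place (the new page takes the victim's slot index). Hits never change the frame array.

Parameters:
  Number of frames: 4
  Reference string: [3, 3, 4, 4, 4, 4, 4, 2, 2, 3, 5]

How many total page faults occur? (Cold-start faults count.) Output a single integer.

Step 0: ref 3 → FAULT, frames=[3,-,-,-]
Step 1: ref 3 → HIT, frames=[3,-,-,-]
Step 2: ref 4 → FAULT, frames=[3,4,-,-]
Step 3: ref 4 → HIT, frames=[3,4,-,-]
Step 4: ref 4 → HIT, frames=[3,4,-,-]
Step 5: ref 4 → HIT, frames=[3,4,-,-]
Step 6: ref 4 → HIT, frames=[3,4,-,-]
Step 7: ref 2 → FAULT, frames=[3,4,2,-]
Step 8: ref 2 → HIT, frames=[3,4,2,-]
Step 9: ref 3 → HIT, frames=[3,4,2,-]
Step 10: ref 5 → FAULT, frames=[3,4,2,5]
Total faults: 4

Answer: 4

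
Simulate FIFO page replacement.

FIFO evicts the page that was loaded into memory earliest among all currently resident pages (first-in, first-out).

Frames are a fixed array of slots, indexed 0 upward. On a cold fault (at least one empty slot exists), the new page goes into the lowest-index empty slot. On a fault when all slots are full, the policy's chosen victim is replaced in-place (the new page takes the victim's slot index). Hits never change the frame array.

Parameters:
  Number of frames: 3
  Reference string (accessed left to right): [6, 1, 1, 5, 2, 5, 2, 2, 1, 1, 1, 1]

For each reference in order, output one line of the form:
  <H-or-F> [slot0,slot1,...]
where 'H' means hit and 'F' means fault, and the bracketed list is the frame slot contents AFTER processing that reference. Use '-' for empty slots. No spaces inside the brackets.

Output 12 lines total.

F [6,-,-]
F [6,1,-]
H [6,1,-]
F [6,1,5]
F [2,1,5]
H [2,1,5]
H [2,1,5]
H [2,1,5]
H [2,1,5]
H [2,1,5]
H [2,1,5]
H [2,1,5]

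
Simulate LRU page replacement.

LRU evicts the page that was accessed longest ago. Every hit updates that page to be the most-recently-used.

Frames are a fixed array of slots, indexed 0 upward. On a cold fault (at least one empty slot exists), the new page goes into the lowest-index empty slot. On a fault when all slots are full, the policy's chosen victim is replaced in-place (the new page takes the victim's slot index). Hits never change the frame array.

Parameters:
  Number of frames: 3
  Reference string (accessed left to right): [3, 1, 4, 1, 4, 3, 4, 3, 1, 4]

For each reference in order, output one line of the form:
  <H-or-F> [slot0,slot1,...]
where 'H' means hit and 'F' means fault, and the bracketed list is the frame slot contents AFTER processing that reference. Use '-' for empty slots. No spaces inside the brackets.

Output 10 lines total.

F [3,-,-]
F [3,1,-]
F [3,1,4]
H [3,1,4]
H [3,1,4]
H [3,1,4]
H [3,1,4]
H [3,1,4]
H [3,1,4]
H [3,1,4]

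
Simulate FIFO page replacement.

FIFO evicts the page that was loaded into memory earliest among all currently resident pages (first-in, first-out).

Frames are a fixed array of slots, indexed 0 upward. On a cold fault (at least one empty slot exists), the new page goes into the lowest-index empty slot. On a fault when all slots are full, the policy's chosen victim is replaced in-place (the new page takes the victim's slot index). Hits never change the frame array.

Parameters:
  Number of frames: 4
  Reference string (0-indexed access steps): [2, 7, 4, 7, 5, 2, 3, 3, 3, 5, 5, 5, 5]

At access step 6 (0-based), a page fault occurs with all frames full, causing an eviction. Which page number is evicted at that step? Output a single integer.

Answer: 2

Derivation:
Step 0: ref 2 -> FAULT, frames=[2,-,-,-]
Step 1: ref 7 -> FAULT, frames=[2,7,-,-]
Step 2: ref 4 -> FAULT, frames=[2,7,4,-]
Step 3: ref 7 -> HIT, frames=[2,7,4,-]
Step 4: ref 5 -> FAULT, frames=[2,7,4,5]
Step 5: ref 2 -> HIT, frames=[2,7,4,5]
Step 6: ref 3 -> FAULT, evict 2, frames=[3,7,4,5]
At step 6: evicted page 2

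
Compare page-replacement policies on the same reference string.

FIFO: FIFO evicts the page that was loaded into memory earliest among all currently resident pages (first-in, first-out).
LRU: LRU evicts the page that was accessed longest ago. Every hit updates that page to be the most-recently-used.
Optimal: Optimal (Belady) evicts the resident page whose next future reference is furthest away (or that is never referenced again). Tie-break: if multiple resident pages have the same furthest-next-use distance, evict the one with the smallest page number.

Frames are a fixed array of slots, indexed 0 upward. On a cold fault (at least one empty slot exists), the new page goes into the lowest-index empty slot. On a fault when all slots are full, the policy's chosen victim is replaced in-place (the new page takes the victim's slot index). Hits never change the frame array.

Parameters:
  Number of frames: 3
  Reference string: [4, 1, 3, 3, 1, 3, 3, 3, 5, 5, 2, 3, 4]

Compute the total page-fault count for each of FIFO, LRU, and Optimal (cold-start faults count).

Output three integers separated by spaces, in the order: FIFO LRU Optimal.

--- FIFO ---
  step 0: ref 4 -> FAULT, frames=[4,-,-] (faults so far: 1)
  step 1: ref 1 -> FAULT, frames=[4,1,-] (faults so far: 2)
  step 2: ref 3 -> FAULT, frames=[4,1,3] (faults so far: 3)
  step 3: ref 3 -> HIT, frames=[4,1,3] (faults so far: 3)
  step 4: ref 1 -> HIT, frames=[4,1,3] (faults so far: 3)
  step 5: ref 3 -> HIT, frames=[4,1,3] (faults so far: 3)
  step 6: ref 3 -> HIT, frames=[4,1,3] (faults so far: 3)
  step 7: ref 3 -> HIT, frames=[4,1,3] (faults so far: 3)
  step 8: ref 5 -> FAULT, evict 4, frames=[5,1,3] (faults so far: 4)
  step 9: ref 5 -> HIT, frames=[5,1,3] (faults so far: 4)
  step 10: ref 2 -> FAULT, evict 1, frames=[5,2,3] (faults so far: 5)
  step 11: ref 3 -> HIT, frames=[5,2,3] (faults so far: 5)
  step 12: ref 4 -> FAULT, evict 3, frames=[5,2,4] (faults so far: 6)
  FIFO total faults: 6
--- LRU ---
  step 0: ref 4 -> FAULT, frames=[4,-,-] (faults so far: 1)
  step 1: ref 1 -> FAULT, frames=[4,1,-] (faults so far: 2)
  step 2: ref 3 -> FAULT, frames=[4,1,3] (faults so far: 3)
  step 3: ref 3 -> HIT, frames=[4,1,3] (faults so far: 3)
  step 4: ref 1 -> HIT, frames=[4,1,3] (faults so far: 3)
  step 5: ref 3 -> HIT, frames=[4,1,3] (faults so far: 3)
  step 6: ref 3 -> HIT, frames=[4,1,3] (faults so far: 3)
  step 7: ref 3 -> HIT, frames=[4,1,3] (faults so far: 3)
  step 8: ref 5 -> FAULT, evict 4, frames=[5,1,3] (faults so far: 4)
  step 9: ref 5 -> HIT, frames=[5,1,3] (faults so far: 4)
  step 10: ref 2 -> FAULT, evict 1, frames=[5,2,3] (faults so far: 5)
  step 11: ref 3 -> HIT, frames=[5,2,3] (faults so far: 5)
  step 12: ref 4 -> FAULT, evict 5, frames=[4,2,3] (faults so far: 6)
  LRU total faults: 6
--- Optimal ---
  step 0: ref 4 -> FAULT, frames=[4,-,-] (faults so far: 1)
  step 1: ref 1 -> FAULT, frames=[4,1,-] (faults so far: 2)
  step 2: ref 3 -> FAULT, frames=[4,1,3] (faults so far: 3)
  step 3: ref 3 -> HIT, frames=[4,1,3] (faults so far: 3)
  step 4: ref 1 -> HIT, frames=[4,1,3] (faults so far: 3)
  step 5: ref 3 -> HIT, frames=[4,1,3] (faults so far: 3)
  step 6: ref 3 -> HIT, frames=[4,1,3] (faults so far: 3)
  step 7: ref 3 -> HIT, frames=[4,1,3] (faults so far: 3)
  step 8: ref 5 -> FAULT, evict 1, frames=[4,5,3] (faults so far: 4)
  step 9: ref 5 -> HIT, frames=[4,5,3] (faults so far: 4)
  step 10: ref 2 -> FAULT, evict 5, frames=[4,2,3] (faults so far: 5)
  step 11: ref 3 -> HIT, frames=[4,2,3] (faults so far: 5)
  step 12: ref 4 -> HIT, frames=[4,2,3] (faults so far: 5)
  Optimal total faults: 5

Answer: 6 6 5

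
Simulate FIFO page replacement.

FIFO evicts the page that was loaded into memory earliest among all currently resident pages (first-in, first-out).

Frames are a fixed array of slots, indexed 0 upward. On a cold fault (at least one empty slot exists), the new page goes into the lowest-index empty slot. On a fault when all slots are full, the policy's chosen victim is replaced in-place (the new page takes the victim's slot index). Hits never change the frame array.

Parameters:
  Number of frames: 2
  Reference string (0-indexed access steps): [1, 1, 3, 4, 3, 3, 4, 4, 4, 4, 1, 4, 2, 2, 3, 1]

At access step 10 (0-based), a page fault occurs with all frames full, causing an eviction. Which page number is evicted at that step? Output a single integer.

Answer: 3

Derivation:
Step 0: ref 1 -> FAULT, frames=[1,-]
Step 1: ref 1 -> HIT, frames=[1,-]
Step 2: ref 3 -> FAULT, frames=[1,3]
Step 3: ref 4 -> FAULT, evict 1, frames=[4,3]
Step 4: ref 3 -> HIT, frames=[4,3]
Step 5: ref 3 -> HIT, frames=[4,3]
Step 6: ref 4 -> HIT, frames=[4,3]
Step 7: ref 4 -> HIT, frames=[4,3]
Step 8: ref 4 -> HIT, frames=[4,3]
Step 9: ref 4 -> HIT, frames=[4,3]
Step 10: ref 1 -> FAULT, evict 3, frames=[4,1]
At step 10: evicted page 3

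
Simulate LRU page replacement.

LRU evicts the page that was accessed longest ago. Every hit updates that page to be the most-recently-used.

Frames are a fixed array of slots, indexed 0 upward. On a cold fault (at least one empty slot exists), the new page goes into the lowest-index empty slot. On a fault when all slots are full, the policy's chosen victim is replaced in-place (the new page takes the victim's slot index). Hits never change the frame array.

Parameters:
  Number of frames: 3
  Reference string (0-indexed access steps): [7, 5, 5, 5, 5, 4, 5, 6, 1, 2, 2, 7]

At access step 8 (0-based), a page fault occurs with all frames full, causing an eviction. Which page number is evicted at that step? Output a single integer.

Step 0: ref 7 -> FAULT, frames=[7,-,-]
Step 1: ref 5 -> FAULT, frames=[7,5,-]
Step 2: ref 5 -> HIT, frames=[7,5,-]
Step 3: ref 5 -> HIT, frames=[7,5,-]
Step 4: ref 5 -> HIT, frames=[7,5,-]
Step 5: ref 4 -> FAULT, frames=[7,5,4]
Step 6: ref 5 -> HIT, frames=[7,5,4]
Step 7: ref 6 -> FAULT, evict 7, frames=[6,5,4]
Step 8: ref 1 -> FAULT, evict 4, frames=[6,5,1]
At step 8: evicted page 4

Answer: 4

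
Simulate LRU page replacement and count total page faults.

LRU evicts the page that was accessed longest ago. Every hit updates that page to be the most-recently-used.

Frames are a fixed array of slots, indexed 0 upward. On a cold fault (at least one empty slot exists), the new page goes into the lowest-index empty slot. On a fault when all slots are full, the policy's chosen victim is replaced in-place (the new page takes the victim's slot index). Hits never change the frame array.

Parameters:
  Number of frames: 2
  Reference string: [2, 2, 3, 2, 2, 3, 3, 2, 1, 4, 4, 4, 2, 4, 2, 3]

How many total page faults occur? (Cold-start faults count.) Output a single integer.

Answer: 6

Derivation:
Step 0: ref 2 → FAULT, frames=[2,-]
Step 1: ref 2 → HIT, frames=[2,-]
Step 2: ref 3 → FAULT, frames=[2,3]
Step 3: ref 2 → HIT, frames=[2,3]
Step 4: ref 2 → HIT, frames=[2,3]
Step 5: ref 3 → HIT, frames=[2,3]
Step 6: ref 3 → HIT, frames=[2,3]
Step 7: ref 2 → HIT, frames=[2,3]
Step 8: ref 1 → FAULT (evict 3), frames=[2,1]
Step 9: ref 4 → FAULT (evict 2), frames=[4,1]
Step 10: ref 4 → HIT, frames=[4,1]
Step 11: ref 4 → HIT, frames=[4,1]
Step 12: ref 2 → FAULT (evict 1), frames=[4,2]
Step 13: ref 4 → HIT, frames=[4,2]
Step 14: ref 2 → HIT, frames=[4,2]
Step 15: ref 3 → FAULT (evict 4), frames=[3,2]
Total faults: 6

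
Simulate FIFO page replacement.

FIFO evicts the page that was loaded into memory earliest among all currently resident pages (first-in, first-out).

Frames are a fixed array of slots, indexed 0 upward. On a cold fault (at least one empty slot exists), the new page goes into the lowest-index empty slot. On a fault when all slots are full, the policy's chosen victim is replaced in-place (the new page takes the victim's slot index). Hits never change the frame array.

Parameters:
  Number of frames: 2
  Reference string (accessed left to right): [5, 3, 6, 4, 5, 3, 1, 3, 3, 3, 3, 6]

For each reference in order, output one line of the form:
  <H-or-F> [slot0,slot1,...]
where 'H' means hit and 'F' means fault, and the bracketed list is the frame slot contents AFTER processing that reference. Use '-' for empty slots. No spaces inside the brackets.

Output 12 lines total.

F [5,-]
F [5,3]
F [6,3]
F [6,4]
F [5,4]
F [5,3]
F [1,3]
H [1,3]
H [1,3]
H [1,3]
H [1,3]
F [1,6]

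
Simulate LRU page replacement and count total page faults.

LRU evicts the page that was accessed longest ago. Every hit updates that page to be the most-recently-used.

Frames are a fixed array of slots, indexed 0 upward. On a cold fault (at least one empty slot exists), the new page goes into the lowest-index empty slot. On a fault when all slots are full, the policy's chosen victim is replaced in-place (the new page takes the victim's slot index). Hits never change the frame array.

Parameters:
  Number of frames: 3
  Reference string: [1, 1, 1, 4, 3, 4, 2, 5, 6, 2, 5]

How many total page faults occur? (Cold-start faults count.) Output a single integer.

Step 0: ref 1 → FAULT, frames=[1,-,-]
Step 1: ref 1 → HIT, frames=[1,-,-]
Step 2: ref 1 → HIT, frames=[1,-,-]
Step 3: ref 4 → FAULT, frames=[1,4,-]
Step 4: ref 3 → FAULT, frames=[1,4,3]
Step 5: ref 4 → HIT, frames=[1,4,3]
Step 6: ref 2 → FAULT (evict 1), frames=[2,4,3]
Step 7: ref 5 → FAULT (evict 3), frames=[2,4,5]
Step 8: ref 6 → FAULT (evict 4), frames=[2,6,5]
Step 9: ref 2 → HIT, frames=[2,6,5]
Step 10: ref 5 → HIT, frames=[2,6,5]
Total faults: 6

Answer: 6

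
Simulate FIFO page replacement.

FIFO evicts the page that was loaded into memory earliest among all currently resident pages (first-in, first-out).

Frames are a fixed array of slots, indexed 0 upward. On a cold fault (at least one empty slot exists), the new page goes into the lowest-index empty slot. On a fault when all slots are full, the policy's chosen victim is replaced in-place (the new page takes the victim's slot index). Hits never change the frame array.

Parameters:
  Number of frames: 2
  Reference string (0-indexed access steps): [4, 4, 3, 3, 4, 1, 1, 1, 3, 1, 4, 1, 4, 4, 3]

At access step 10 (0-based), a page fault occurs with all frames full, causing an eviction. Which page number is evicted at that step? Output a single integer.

Step 0: ref 4 -> FAULT, frames=[4,-]
Step 1: ref 4 -> HIT, frames=[4,-]
Step 2: ref 3 -> FAULT, frames=[4,3]
Step 3: ref 3 -> HIT, frames=[4,3]
Step 4: ref 4 -> HIT, frames=[4,3]
Step 5: ref 1 -> FAULT, evict 4, frames=[1,3]
Step 6: ref 1 -> HIT, frames=[1,3]
Step 7: ref 1 -> HIT, frames=[1,3]
Step 8: ref 3 -> HIT, frames=[1,3]
Step 9: ref 1 -> HIT, frames=[1,3]
Step 10: ref 4 -> FAULT, evict 3, frames=[1,4]
At step 10: evicted page 3

Answer: 3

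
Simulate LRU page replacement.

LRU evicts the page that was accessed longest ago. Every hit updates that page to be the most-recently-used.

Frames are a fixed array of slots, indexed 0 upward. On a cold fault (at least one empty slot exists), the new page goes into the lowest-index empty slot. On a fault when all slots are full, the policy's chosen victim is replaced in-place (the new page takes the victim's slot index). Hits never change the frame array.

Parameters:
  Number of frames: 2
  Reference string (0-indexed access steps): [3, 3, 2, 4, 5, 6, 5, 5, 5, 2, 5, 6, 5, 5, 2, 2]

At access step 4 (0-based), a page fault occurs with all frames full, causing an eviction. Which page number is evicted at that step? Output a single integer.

Step 0: ref 3 -> FAULT, frames=[3,-]
Step 1: ref 3 -> HIT, frames=[3,-]
Step 2: ref 2 -> FAULT, frames=[3,2]
Step 3: ref 4 -> FAULT, evict 3, frames=[4,2]
Step 4: ref 5 -> FAULT, evict 2, frames=[4,5]
At step 4: evicted page 2

Answer: 2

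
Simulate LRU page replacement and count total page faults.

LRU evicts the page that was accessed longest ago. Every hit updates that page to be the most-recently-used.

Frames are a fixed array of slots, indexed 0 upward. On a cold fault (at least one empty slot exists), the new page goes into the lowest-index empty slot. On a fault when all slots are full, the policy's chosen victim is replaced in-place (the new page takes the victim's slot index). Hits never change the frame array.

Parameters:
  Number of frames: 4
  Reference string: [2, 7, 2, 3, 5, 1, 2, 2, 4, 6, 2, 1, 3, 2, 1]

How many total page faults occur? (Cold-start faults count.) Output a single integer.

Step 0: ref 2 → FAULT, frames=[2,-,-,-]
Step 1: ref 7 → FAULT, frames=[2,7,-,-]
Step 2: ref 2 → HIT, frames=[2,7,-,-]
Step 3: ref 3 → FAULT, frames=[2,7,3,-]
Step 4: ref 5 → FAULT, frames=[2,7,3,5]
Step 5: ref 1 → FAULT (evict 7), frames=[2,1,3,5]
Step 6: ref 2 → HIT, frames=[2,1,3,5]
Step 7: ref 2 → HIT, frames=[2,1,3,5]
Step 8: ref 4 → FAULT (evict 3), frames=[2,1,4,5]
Step 9: ref 6 → FAULT (evict 5), frames=[2,1,4,6]
Step 10: ref 2 → HIT, frames=[2,1,4,6]
Step 11: ref 1 → HIT, frames=[2,1,4,6]
Step 12: ref 3 → FAULT (evict 4), frames=[2,1,3,6]
Step 13: ref 2 → HIT, frames=[2,1,3,6]
Step 14: ref 1 → HIT, frames=[2,1,3,6]
Total faults: 8

Answer: 8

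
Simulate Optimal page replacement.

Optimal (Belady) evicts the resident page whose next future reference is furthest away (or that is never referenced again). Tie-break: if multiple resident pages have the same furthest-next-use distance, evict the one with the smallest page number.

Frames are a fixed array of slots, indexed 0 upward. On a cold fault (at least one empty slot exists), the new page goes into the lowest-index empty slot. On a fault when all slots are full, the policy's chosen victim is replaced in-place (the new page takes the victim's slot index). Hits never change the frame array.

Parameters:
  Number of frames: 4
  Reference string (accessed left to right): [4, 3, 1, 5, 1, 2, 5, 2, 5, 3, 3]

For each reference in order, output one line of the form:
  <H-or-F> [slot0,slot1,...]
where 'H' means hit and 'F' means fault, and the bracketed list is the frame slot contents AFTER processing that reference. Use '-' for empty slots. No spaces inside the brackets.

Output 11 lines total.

F [4,-,-,-]
F [4,3,-,-]
F [4,3,1,-]
F [4,3,1,5]
H [4,3,1,5]
F [4,3,2,5]
H [4,3,2,5]
H [4,3,2,5]
H [4,3,2,5]
H [4,3,2,5]
H [4,3,2,5]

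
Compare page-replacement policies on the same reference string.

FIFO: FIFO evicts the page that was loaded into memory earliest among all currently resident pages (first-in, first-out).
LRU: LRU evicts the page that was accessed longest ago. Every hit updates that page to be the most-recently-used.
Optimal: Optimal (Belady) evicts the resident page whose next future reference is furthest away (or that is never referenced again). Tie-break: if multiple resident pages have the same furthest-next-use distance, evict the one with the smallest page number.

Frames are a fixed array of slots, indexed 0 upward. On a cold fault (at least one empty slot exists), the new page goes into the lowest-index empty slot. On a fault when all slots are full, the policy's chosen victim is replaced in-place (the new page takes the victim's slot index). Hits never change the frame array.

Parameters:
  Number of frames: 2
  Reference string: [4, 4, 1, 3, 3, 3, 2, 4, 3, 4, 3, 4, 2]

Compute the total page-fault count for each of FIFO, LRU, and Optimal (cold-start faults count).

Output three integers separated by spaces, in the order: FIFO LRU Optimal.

--- FIFO ---
  step 0: ref 4 -> FAULT, frames=[4,-] (faults so far: 1)
  step 1: ref 4 -> HIT, frames=[4,-] (faults so far: 1)
  step 2: ref 1 -> FAULT, frames=[4,1] (faults so far: 2)
  step 3: ref 3 -> FAULT, evict 4, frames=[3,1] (faults so far: 3)
  step 4: ref 3 -> HIT, frames=[3,1] (faults so far: 3)
  step 5: ref 3 -> HIT, frames=[3,1] (faults so far: 3)
  step 6: ref 2 -> FAULT, evict 1, frames=[3,2] (faults so far: 4)
  step 7: ref 4 -> FAULT, evict 3, frames=[4,2] (faults so far: 5)
  step 8: ref 3 -> FAULT, evict 2, frames=[4,3] (faults so far: 6)
  step 9: ref 4 -> HIT, frames=[4,3] (faults so far: 6)
  step 10: ref 3 -> HIT, frames=[4,3] (faults so far: 6)
  step 11: ref 4 -> HIT, frames=[4,3] (faults so far: 6)
  step 12: ref 2 -> FAULT, evict 4, frames=[2,3] (faults so far: 7)
  FIFO total faults: 7
--- LRU ---
  step 0: ref 4 -> FAULT, frames=[4,-] (faults so far: 1)
  step 1: ref 4 -> HIT, frames=[4,-] (faults so far: 1)
  step 2: ref 1 -> FAULT, frames=[4,1] (faults so far: 2)
  step 3: ref 3 -> FAULT, evict 4, frames=[3,1] (faults so far: 3)
  step 4: ref 3 -> HIT, frames=[3,1] (faults so far: 3)
  step 5: ref 3 -> HIT, frames=[3,1] (faults so far: 3)
  step 6: ref 2 -> FAULT, evict 1, frames=[3,2] (faults so far: 4)
  step 7: ref 4 -> FAULT, evict 3, frames=[4,2] (faults so far: 5)
  step 8: ref 3 -> FAULT, evict 2, frames=[4,3] (faults so far: 6)
  step 9: ref 4 -> HIT, frames=[4,3] (faults so far: 6)
  step 10: ref 3 -> HIT, frames=[4,3] (faults so far: 6)
  step 11: ref 4 -> HIT, frames=[4,3] (faults so far: 6)
  step 12: ref 2 -> FAULT, evict 3, frames=[4,2] (faults so far: 7)
  LRU total faults: 7
--- Optimal ---
  step 0: ref 4 -> FAULT, frames=[4,-] (faults so far: 1)
  step 1: ref 4 -> HIT, frames=[4,-] (faults so far: 1)
  step 2: ref 1 -> FAULT, frames=[4,1] (faults so far: 2)
  step 3: ref 3 -> FAULT, evict 1, frames=[4,3] (faults so far: 3)
  step 4: ref 3 -> HIT, frames=[4,3] (faults so far: 3)
  step 5: ref 3 -> HIT, frames=[4,3] (faults so far: 3)
  step 6: ref 2 -> FAULT, evict 3, frames=[4,2] (faults so far: 4)
  step 7: ref 4 -> HIT, frames=[4,2] (faults so far: 4)
  step 8: ref 3 -> FAULT, evict 2, frames=[4,3] (faults so far: 5)
  step 9: ref 4 -> HIT, frames=[4,3] (faults so far: 5)
  step 10: ref 3 -> HIT, frames=[4,3] (faults so far: 5)
  step 11: ref 4 -> HIT, frames=[4,3] (faults so far: 5)
  step 12: ref 2 -> FAULT, evict 3, frames=[4,2] (faults so far: 6)
  Optimal total faults: 6

Answer: 7 7 6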